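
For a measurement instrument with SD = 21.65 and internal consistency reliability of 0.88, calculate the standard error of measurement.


SEM = SD * sqrt(1 - rxx)
SEM = 21.65 * sqrt(1 - 0.88)
SEM = 21.65 * sqrt(0.12) = 21.65 * 0.34641
SEM = 7.4998

7.4998


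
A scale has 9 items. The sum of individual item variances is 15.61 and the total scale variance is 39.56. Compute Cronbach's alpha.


alpha = (k/(k-1)) * (1 - sum(si^2)/s_total^2)
= (9/8) * (1 - 15.61/39.56)
alpha = 0.6811

0.6811


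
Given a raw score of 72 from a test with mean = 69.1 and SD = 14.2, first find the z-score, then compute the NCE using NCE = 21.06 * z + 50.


z = (X - mean) / SD = (72 - 69.1) / 14.2
z = 2.9 / 14.2
z = 0.2042
NCE = NCE = 21.06z + 50
Carry z at full precision (z = 2.9 / 14.2) into the conversion:
NCE = 21.06 * (2.9 / 14.2) + 50 = 61.074 / 14.2 + 50
NCE = 4.301 + 50
NCE = 54.301

54.301


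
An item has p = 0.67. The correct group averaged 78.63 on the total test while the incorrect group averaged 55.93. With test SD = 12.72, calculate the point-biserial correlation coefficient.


q = 1 - p = 0.33
rpb = ((M1 - M0) / SD) * sqrt(p * q)
rpb = ((78.63 - 55.93) / 12.72) * sqrt(0.67 * 0.33)
rpb = 0.8391

0.8391


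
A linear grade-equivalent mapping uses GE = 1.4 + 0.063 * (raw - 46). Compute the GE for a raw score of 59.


raw - median = 59 - 46 = 13
slope * diff = 0.063 * 13 = 0.819
GE = 1.4 + 0.819
GE = 2.219

2.219


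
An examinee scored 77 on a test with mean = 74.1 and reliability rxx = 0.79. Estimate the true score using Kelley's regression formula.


T_est = rxx * X + (1 - rxx) * mean
T_est = 0.79 * 77 + 0.21 * 74.1
T_est = 60.83 + 15.561
T_est = 76.391

76.391


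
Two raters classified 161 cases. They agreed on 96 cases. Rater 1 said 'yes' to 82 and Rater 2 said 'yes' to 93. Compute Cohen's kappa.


P_o = 96/161 = 0.596273
P_e = (82*93 + 79*68) / 25921 = 0.501447
kappa = (P_o - P_e) / (1 - P_e)
kappa = (0.596273 - 0.501447) / (1 - 0.501447)
kappa = 0.1902

0.1902


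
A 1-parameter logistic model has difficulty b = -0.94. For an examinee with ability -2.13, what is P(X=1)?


theta - b = -2.13 - -0.94 = -1.19
exp(-(theta - b)) = exp(1.19) = 3.2871
P = 1 / (1 + 3.2871)
P = 0.2333

0.2333


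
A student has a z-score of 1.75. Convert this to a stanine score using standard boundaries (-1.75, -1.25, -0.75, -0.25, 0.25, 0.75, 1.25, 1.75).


Stanine boundaries: [-1.75, -1.25, -0.75, -0.25, 0.25, 0.75, 1.25, 1.75]
z = 1.75
Check each boundary:
  z >= -1.75 -> could be stanine 2
  z >= -1.25 -> could be stanine 3
  z >= -0.75 -> could be stanine 4
  z >= -0.25 -> could be stanine 5
  z >= 0.25 -> could be stanine 6
  z >= 0.75 -> could be stanine 7
  z >= 1.25 -> could be stanine 8
  z >= 1.75 -> could be stanine 9
Highest qualifying boundary gives stanine = 9

9


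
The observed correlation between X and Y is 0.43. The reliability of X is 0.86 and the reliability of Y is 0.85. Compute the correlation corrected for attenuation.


r_corrected = rxy / sqrt(rxx * ryy)
= 0.43 / sqrt(0.86 * 0.85)
= 0.43 / sqrt(0.731)
= 0.43 / 0.854985
r_corrected = 0.5029

0.5029


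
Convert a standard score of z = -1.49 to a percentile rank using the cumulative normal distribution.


CDF(z) = 0.5 * (1 + erf(z/sqrt(2)))
erf(-1.0536) = -0.8638
CDF = 0.0681
Percentile rank = 0.0681 * 100 = 6.81

6.81


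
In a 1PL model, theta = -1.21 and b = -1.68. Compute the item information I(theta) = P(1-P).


P = 1/(1+exp(-(-1.21--1.68))) = 0.6154
I = P*(1-P) = 0.6154 * 0.3846
I = 0.2367

0.2367


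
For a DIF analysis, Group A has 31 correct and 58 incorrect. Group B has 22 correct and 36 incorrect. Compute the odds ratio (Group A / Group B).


Odds_A = 31/58 = 0.5345
Odds_B = 22/36 = 0.6111
OR = Odds_A / Odds_B = 0.5345 / 0.6111
Exactly, OR = (31 * 36) / (58 * 22) = 1116 / 1276
OR = 0.8746

0.8746


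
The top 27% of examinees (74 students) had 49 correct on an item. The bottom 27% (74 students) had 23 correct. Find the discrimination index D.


p_upper = 49/74 = 0.6622
p_lower = 23/74 = 0.3108
D = 0.6622 - 0.3108 = 0.3514

0.3514


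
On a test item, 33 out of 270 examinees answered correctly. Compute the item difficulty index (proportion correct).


Item difficulty p = number correct / total examinees
p = 33 / 270
p = 0.1222

0.1222


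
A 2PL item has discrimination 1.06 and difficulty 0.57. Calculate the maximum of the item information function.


For 2PL, max info at theta = b = 0.57
I_max = a^2 / 4 = 1.06^2 / 4
= 1.1236 / 4
I_max = 0.2809

0.2809


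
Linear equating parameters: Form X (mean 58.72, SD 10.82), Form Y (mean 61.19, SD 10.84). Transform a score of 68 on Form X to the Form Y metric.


slope = SD_Y / SD_X = 10.84 / 10.82 ~ 1.0018
intercept = mean_Y - slope * mean_X = 61.19 - (10.84 / 10.82) * 58.72 ~ 2.3615
Y = slope * X + intercept. To avoid rounding drift from the rounded slope/intercept, evaluate the equivalent form Y = mean_Y + SD_Y * (X - mean_X) / SD_X at full precision:
Y = 61.19 + 10.84 * (68 - 58.72) / 10.82
Y = 61.19 + 10.84 * 9.28 / 10.82
Y = 61.19 + 100.5952 / 10.82
Y = 61.19 + 9.2972
Y = 70.4872

70.4872


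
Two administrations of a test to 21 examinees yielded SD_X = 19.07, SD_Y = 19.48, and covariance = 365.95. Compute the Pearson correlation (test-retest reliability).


r = cov(X,Y) / (SD_X * SD_Y)
r = 365.95 / (19.07 * 19.48)
r = 365.95 / 371.4836
r = 0.9851

0.9851


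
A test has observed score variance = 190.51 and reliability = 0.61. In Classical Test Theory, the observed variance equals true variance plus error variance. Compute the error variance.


var_true = rxx * var_obs = 0.61 * 190.51 = 116.2111
var_error = var_obs - var_true
var_error = 190.51 - 116.2111
var_error = 74.2989

74.2989


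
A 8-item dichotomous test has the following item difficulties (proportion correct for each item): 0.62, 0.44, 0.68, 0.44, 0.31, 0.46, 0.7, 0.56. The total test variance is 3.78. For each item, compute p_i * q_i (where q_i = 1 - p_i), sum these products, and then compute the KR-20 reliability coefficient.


For each item, compute p_i * q_i:
  Item 1: 0.62 * 0.38 = 0.2356
  Item 2: 0.44 * 0.56 = 0.2464
  Item 3: 0.68 * 0.32 = 0.2176
  Item 4: 0.44 * 0.56 = 0.2464
  Item 5: 0.31 * 0.69 = 0.2139
  Item 6: 0.46 * 0.54 = 0.2484
  Item 7: 0.7 * 0.3 = 0.21
  Item 8: 0.56 * 0.44 = 0.2464
Sum(p_i * q_i) = 0.2356 + 0.2464 + 0.2176 + 0.2464 + 0.2139 + 0.2484 + 0.21 + 0.2464 = 1.8647
KR-20 = (k/(k-1)) * (1 - Sum(p_i*q_i) / Var_total)
= (8/7) * (1 - 1.8647/3.78)
= 1.1429 * 0.5067
KR-20 = 0.5791

0.5791


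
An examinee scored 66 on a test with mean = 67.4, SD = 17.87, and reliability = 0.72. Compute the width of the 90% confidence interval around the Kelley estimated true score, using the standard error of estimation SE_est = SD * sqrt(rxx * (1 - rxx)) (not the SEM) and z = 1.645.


True score estimate = 0.72*66 + 0.28*67.4 = 66.392
SE_est = SD * sqrt(rxx * (1 - rxx)) = 17.87 * sqrt(0.72 * 0.28) = 17.87 * sqrt(0.2016) = 8.02361
CI = T_est +/- z * SE_est, so width = 2 * z * SE_est = 2 * 1.645 * 8.02361
Width = 26.3977

26.3977


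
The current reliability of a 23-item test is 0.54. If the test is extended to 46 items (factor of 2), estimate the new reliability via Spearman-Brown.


r_new = (n * rxx) / (1 + (n-1) * rxx)
r_new = (2 * 0.54) / (1 + 1 * 0.54)
r_new = 1.08 / 1.54
r_new = 0.7013

0.7013


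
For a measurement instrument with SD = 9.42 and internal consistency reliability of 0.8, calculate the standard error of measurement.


SEM = SD * sqrt(1 - rxx)
SEM = 9.42 * sqrt(1 - 0.8)
SEM = 9.42 * sqrt(0.2) = 9.42 * 0.447214
SEM = 4.2128

4.2128


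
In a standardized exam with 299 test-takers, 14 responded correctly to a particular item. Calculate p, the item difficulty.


Item difficulty p = number correct / total examinees
p = 14 / 299
p = 0.0468

0.0468


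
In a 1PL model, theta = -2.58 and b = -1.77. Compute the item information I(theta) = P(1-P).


P = 1/(1+exp(-(-2.58--1.77))) = 0.3079
I = P*(1-P) = 0.3079 * 0.6921
I = 0.2131

0.2131


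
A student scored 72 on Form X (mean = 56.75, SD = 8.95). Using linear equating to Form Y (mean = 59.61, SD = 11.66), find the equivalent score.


slope = SD_Y / SD_X = 11.66 / 8.95 ~ 1.3028
intercept = mean_Y - slope * mean_X = 59.61 - (11.66 / 8.95) * 56.75 ~ -14.3235
Y = slope * X + intercept. To avoid rounding drift from the rounded slope/intercept, evaluate the equivalent form Y = mean_Y + SD_Y * (X - mean_X) / SD_X at full precision:
Y = 59.61 + 11.66 * (72 - 56.75) / 8.95
Y = 59.61 + 11.66 * 15.25 / 8.95
Y = 59.61 + 177.815 / 8.95
Y = 59.61 + 19.8676
Y = 79.4776

79.4776


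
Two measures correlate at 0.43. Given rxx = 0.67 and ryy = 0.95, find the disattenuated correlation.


r_corrected = rxy / sqrt(rxx * ryy)
= 0.43 / sqrt(0.67 * 0.95)
= 0.43 / sqrt(0.6365)
= 0.43 / 0.79781
r_corrected = 0.539

0.539


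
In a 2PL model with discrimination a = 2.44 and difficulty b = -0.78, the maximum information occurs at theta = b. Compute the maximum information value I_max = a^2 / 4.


For 2PL, max info at theta = b = -0.78
I_max = a^2 / 4 = 2.44^2 / 4
= 5.9536 / 4
I_max = 1.4884

1.4884


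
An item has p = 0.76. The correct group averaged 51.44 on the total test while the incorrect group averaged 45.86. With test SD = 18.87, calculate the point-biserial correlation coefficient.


q = 1 - p = 0.24
rpb = ((M1 - M0) / SD) * sqrt(p * q)
rpb = ((51.44 - 45.86) / 18.87) * sqrt(0.76 * 0.24)
rpb = 0.1263

0.1263


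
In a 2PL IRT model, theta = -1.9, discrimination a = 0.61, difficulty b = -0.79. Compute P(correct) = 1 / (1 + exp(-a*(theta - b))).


a*(theta - b) = 0.61 * (-1.9 - -0.79) = -0.6771
exp(--0.6771) = 1.9682
P = 1 / (1 + 1.9682)
P = 0.3369

0.3369


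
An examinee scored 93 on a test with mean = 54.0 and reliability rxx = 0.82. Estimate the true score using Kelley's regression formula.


T_est = rxx * X + (1 - rxx) * mean
T_est = 0.82 * 93 + 0.18 * 54.0
T_est = 76.26 + 9.72
T_est = 85.98

85.98


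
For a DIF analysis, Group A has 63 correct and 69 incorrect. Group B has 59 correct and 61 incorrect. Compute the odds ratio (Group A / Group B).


Odds_A = 63/69 = 0.913
Odds_B = 59/61 = 0.9672
OR = Odds_A / Odds_B = 0.913 / 0.9672
Exactly, OR = (63 * 61) / (69 * 59) = 3843 / 4071
OR = 0.944

0.944


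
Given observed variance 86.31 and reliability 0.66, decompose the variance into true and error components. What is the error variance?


var_true = rxx * var_obs = 0.66 * 86.31 = 56.9646
var_error = var_obs - var_true
var_error = 86.31 - 56.9646
var_error = 29.3454

29.3454


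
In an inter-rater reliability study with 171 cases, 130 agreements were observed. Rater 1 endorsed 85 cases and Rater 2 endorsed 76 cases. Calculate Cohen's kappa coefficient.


P_o = 130/171 = 0.760234
P_e = (85*76 + 86*95) / 29241 = 0.500325
kappa = (P_o - P_e) / (1 - P_e)
kappa = (0.760234 - 0.500325) / (1 - 0.500325)
kappa = 0.5202

0.5202


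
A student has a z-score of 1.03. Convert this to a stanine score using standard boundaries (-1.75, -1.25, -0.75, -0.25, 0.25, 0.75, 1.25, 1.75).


Stanine boundaries: [-1.75, -1.25, -0.75, -0.25, 0.25, 0.75, 1.25, 1.75]
z = 1.03
Check each boundary:
  z >= -1.75 -> could be stanine 2
  z >= -1.25 -> could be stanine 3
  z >= -0.75 -> could be stanine 4
  z >= -0.25 -> could be stanine 5
  z >= 0.25 -> could be stanine 6
  z >= 0.75 -> could be stanine 7
  z < 1.25
  z < 1.75
Highest qualifying boundary gives stanine = 7

7


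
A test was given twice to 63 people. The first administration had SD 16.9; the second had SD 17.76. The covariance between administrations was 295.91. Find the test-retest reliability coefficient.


r = cov(X,Y) / (SD_X * SD_Y)
r = 295.91 / (16.9 * 17.76)
r = 295.91 / 300.144
r = 0.9859

0.9859


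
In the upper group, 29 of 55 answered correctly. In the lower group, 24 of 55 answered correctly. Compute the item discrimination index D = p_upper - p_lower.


p_upper = 29/55 = 0.5273
p_lower = 24/55 = 0.4364
D = 0.5273 - 0.4364 = 0.0909

0.0909


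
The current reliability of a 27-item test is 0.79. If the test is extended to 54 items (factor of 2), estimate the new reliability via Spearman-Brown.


r_new = (n * rxx) / (1 + (n-1) * rxx)
r_new = (2 * 0.79) / (1 + 1 * 0.79)
r_new = 1.58 / 1.79
r_new = 0.8827

0.8827


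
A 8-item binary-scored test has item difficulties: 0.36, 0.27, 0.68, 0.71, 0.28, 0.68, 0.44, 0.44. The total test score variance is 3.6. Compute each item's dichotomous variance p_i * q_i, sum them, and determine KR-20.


For each item, compute p_i * q_i:
  Item 1: 0.36 * 0.64 = 0.2304
  Item 2: 0.27 * 0.73 = 0.1971
  Item 3: 0.68 * 0.32 = 0.2176
  Item 4: 0.71 * 0.29 = 0.2059
  Item 5: 0.28 * 0.72 = 0.2016
  Item 6: 0.68 * 0.32 = 0.2176
  Item 7: 0.44 * 0.56 = 0.2464
  Item 8: 0.44 * 0.56 = 0.2464
Sum(p_i * q_i) = 0.2304 + 0.1971 + 0.2176 + 0.2059 + 0.2016 + 0.2176 + 0.2464 + 0.2464 = 1.763
KR-20 = (k/(k-1)) * (1 - Sum(p_i*q_i) / Var_total)
= (8/7) * (1 - 1.763/3.6)
= 1.1429 * 0.5103
KR-20 = 0.5832

0.5832


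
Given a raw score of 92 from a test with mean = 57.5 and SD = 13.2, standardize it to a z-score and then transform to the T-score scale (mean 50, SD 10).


z = (X - mean) / SD = (92 - 57.5) / 13.2
z = 34.5 / 13.2
z = 2.6136
T-score = T = 50 + 10z
Carry z at full precision (z = 34.5 / 13.2) into the conversion:
T-score = 50 + 10 * (34.5 / 13.2) = 50 + 345 / 13.2
T-score = 50 + 26.1364
T-score = 76.1364

76.1364


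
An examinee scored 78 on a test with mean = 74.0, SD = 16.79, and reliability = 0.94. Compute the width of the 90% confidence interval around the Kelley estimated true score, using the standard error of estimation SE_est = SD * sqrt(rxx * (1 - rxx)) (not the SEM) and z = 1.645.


True score estimate = 0.94*78 + 0.06*74.0 = 77.76
SE_est = SD * sqrt(rxx * (1 - rxx)) = 16.79 * sqrt(0.94 * 0.06) = 16.79 * sqrt(0.0564) = 3.987404
CI = T_est +/- z * SE_est, so width = 2 * z * SE_est = 2 * 1.645 * 3.987404
Width = 13.1186

13.1186


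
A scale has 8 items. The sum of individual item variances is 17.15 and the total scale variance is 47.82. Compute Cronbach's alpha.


alpha = (k/(k-1)) * (1 - sum(si^2)/s_total^2)
= (8/7) * (1 - 17.15/47.82)
alpha = 0.733

0.733


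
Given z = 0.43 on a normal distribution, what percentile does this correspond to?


CDF(z) = 0.5 * (1 + erf(z/sqrt(2)))
erf(0.3041) = 0.3328
CDF = 0.6664
Percentile rank = 0.6664 * 100 = 66.64

66.64


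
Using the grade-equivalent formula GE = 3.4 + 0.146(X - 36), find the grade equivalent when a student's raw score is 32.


raw - median = 32 - 36 = -4
slope * diff = 0.146 * -4 = -0.584
GE = 3.4 + -0.584
GE = 2.816

2.816


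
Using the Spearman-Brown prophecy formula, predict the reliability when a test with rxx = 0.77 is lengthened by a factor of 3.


r_new = (n * rxx) / (1 + (n-1) * rxx)
r_new = (3 * 0.77) / (1 + 2 * 0.77)
r_new = 2.31 / 2.54
r_new = 0.9094

0.9094


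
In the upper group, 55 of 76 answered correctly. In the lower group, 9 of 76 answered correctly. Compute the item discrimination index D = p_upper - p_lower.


p_upper = 55/76 = 0.7237
p_lower = 9/76 = 0.1184
D = 0.7237 - 0.1184 = 0.6053

0.6053


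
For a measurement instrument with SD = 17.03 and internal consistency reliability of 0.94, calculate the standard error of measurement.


SEM = SD * sqrt(1 - rxx)
SEM = 17.03 * sqrt(1 - 0.94)
SEM = 17.03 * sqrt(0.06) = 17.03 * 0.244949
SEM = 4.1715

4.1715


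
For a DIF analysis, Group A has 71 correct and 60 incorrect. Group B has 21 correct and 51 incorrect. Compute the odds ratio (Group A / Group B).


Odds_A = 71/60 = 1.1833
Odds_B = 21/51 = 0.4118
OR = Odds_A / Odds_B = 1.1833 / 0.4118
Exactly, OR = (71 * 51) / (60 * 21) = 3621 / 1260
OR = 2.8738

2.8738


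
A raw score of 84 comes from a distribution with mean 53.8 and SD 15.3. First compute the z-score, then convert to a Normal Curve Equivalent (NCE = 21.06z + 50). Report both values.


z = (X - mean) / SD = (84 - 53.8) / 15.3
z = 30.2 / 15.3
z = 1.9739
NCE = NCE = 21.06z + 50
Carry z at full precision (z = 30.2 / 15.3) into the conversion:
NCE = 21.06 * (30.2 / 15.3) + 50 = 636.012 / 15.3 + 50
NCE = 41.5694 + 50
NCE = 91.5694

91.5694


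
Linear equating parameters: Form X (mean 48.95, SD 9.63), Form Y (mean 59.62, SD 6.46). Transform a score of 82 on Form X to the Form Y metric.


slope = SD_Y / SD_X = 6.46 / 9.63 ~ 0.6708
intercept = mean_Y - slope * mean_X = 59.62 - (6.46 / 9.63) * 48.95 ~ 26.7833
Y = slope * X + intercept. To avoid rounding drift from the rounded slope/intercept, evaluate the equivalent form Y = mean_Y + SD_Y * (X - mean_X) / SD_X at full precision:
Y = 59.62 + 6.46 * (82 - 48.95) / 9.63
Y = 59.62 + 6.46 * 33.05 / 9.63
Y = 59.62 + 213.503 / 9.63
Y = 59.62 + 22.1706
Y = 81.7906

81.7906


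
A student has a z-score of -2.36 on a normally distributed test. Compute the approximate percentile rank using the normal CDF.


CDF(z) = 0.5 * (1 + erf(z/sqrt(2)))
erf(-1.6688) = -0.9817
CDF = 0.0091
Percentile rank = 0.0091 * 100 = 0.91

0.91


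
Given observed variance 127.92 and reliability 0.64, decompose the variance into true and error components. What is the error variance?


var_true = rxx * var_obs = 0.64 * 127.92 = 81.8688
var_error = var_obs - var_true
var_error = 127.92 - 81.8688
var_error = 46.0512

46.0512


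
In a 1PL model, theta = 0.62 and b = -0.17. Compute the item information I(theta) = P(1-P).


P = 1/(1+exp(-(0.62--0.17))) = 0.6878
I = P*(1-P) = 0.6878 * 0.3122
I = 0.2147

0.2147


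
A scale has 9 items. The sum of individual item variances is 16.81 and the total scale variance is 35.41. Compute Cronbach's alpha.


alpha = (k/(k-1)) * (1 - sum(si^2)/s_total^2)
= (9/8) * (1 - 16.81/35.41)
alpha = 0.5909

0.5909


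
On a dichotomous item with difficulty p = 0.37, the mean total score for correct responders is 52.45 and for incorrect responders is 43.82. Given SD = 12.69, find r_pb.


q = 1 - p = 0.63
rpb = ((M1 - M0) / SD) * sqrt(p * q)
rpb = ((52.45 - 43.82) / 12.69) * sqrt(0.37 * 0.63)
rpb = 0.3283

0.3283


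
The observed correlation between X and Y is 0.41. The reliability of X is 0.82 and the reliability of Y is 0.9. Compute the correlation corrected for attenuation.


r_corrected = rxy / sqrt(rxx * ryy)
= 0.41 / sqrt(0.82 * 0.9)
= 0.41 / sqrt(0.738)
= 0.41 / 0.859069
r_corrected = 0.4773

0.4773


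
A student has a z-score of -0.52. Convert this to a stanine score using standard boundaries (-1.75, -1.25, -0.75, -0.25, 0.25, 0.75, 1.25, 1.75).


Stanine boundaries: [-1.75, -1.25, -0.75, -0.25, 0.25, 0.75, 1.25, 1.75]
z = -0.52
Check each boundary:
  z >= -1.75 -> could be stanine 2
  z >= -1.25 -> could be stanine 3
  z >= -0.75 -> could be stanine 4
  z < -0.25
  z < 0.25
  z < 0.75
  z < 1.25
  z < 1.75
Highest qualifying boundary gives stanine = 4

4


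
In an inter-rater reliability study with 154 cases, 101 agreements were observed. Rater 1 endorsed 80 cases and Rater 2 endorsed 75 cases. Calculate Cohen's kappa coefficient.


P_o = 101/154 = 0.655844
P_e = (80*75 + 74*79) / 23716 = 0.499494
kappa = (P_o - P_e) / (1 - P_e)
kappa = (0.655844 - 0.499494) / (1 - 0.499494)
kappa = 0.3124

0.3124


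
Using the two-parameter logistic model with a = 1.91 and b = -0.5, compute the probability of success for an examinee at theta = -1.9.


a*(theta - b) = 1.91 * (-1.9 - -0.5) = -2.674
exp(--2.674) = 14.4978
P = 1 / (1 + 14.4978)
P = 0.0645

0.0645


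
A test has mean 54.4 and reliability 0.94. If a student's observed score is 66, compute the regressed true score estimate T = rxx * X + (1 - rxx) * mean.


T_est = rxx * X + (1 - rxx) * mean
T_est = 0.94 * 66 + 0.06 * 54.4
T_est = 62.04 + 3.264
T_est = 65.304

65.304


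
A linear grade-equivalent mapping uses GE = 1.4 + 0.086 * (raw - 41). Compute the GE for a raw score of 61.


raw - median = 61 - 41 = 20
slope * diff = 0.086 * 20 = 1.72
GE = 1.4 + 1.72
GE = 3.12

3.12


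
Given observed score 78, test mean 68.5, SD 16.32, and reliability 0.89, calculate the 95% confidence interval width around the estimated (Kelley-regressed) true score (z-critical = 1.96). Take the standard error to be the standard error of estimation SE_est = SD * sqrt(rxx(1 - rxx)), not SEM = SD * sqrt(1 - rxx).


True score estimate = 0.89*78 + 0.11*68.5 = 76.955
SE_est = SD * sqrt(rxx * (1 - rxx)) = 16.32 * sqrt(0.89 * 0.11) = 16.32 * sqrt(0.0979) = 5.106361
CI = T_est +/- z * SE_est, so width = 2 * z * SE_est = 2 * 1.96 * 5.106361
Width = 20.0169

20.0169


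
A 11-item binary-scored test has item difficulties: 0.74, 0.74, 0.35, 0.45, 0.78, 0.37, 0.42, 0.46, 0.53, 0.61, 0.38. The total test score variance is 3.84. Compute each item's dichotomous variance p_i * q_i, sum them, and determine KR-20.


For each item, compute p_i * q_i:
  Item 1: 0.74 * 0.26 = 0.1924
  Item 2: 0.74 * 0.26 = 0.1924
  Item 3: 0.35 * 0.65 = 0.2275
  Item 4: 0.45 * 0.55 = 0.2475
  Item 5: 0.78 * 0.22 = 0.1716
  Item 6: 0.37 * 0.63 = 0.2331
  Item 7: 0.42 * 0.58 = 0.2436
  Item 8: 0.46 * 0.54 = 0.2484
  Item 9: 0.53 * 0.47 = 0.2491
  Item 10: 0.61 * 0.39 = 0.2379
  Item 11: 0.38 * 0.62 = 0.2356
Sum(p_i * q_i) = 0.1924 + 0.1924 + 0.2275 + 0.2475 + 0.1716 + 0.2331 + 0.2436 + 0.2484 + 0.2491 + 0.2379 + 0.2356 = 2.4791
KR-20 = (k/(k-1)) * (1 - Sum(p_i*q_i) / Var_total)
= (11/10) * (1 - 2.4791/3.84)
= 1.1 * 0.3544
KR-20 = 0.3898

0.3898


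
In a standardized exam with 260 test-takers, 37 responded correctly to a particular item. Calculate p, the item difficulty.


Item difficulty p = number correct / total examinees
p = 37 / 260
p = 0.1423

0.1423


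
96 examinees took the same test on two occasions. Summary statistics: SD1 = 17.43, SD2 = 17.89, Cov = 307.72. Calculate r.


r = cov(X,Y) / (SD_X * SD_Y)
r = 307.72 / (17.43 * 17.89)
r = 307.72 / 311.8227
r = 0.9868

0.9868


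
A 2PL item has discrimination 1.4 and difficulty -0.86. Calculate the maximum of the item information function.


For 2PL, max info at theta = b = -0.86
I_max = a^2 / 4 = 1.4^2 / 4
= 1.96 / 4
I_max = 0.49

0.49


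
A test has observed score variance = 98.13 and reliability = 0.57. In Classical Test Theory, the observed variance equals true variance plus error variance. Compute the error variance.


var_true = rxx * var_obs = 0.57 * 98.13 = 55.9341
var_error = var_obs - var_true
var_error = 98.13 - 55.9341
var_error = 42.1959

42.1959


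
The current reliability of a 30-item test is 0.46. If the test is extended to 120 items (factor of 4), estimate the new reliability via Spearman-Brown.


r_new = (n * rxx) / (1 + (n-1) * rxx)
r_new = (4 * 0.46) / (1 + 3 * 0.46)
r_new = 1.84 / 2.38
r_new = 0.7731

0.7731


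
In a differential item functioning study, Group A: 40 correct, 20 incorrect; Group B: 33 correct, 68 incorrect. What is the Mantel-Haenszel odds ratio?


Odds_A = 40/20 = 2.0
Odds_B = 33/68 = 0.4853
OR = Odds_A / Odds_B = 2.0 / 0.4853
Exactly, OR = (40 * 68) / (20 * 33) = 2720 / 660
OR = 4.1212

4.1212


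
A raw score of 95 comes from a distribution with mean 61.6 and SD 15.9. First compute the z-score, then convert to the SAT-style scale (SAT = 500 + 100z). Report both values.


z = (X - mean) / SD = (95 - 61.6) / 15.9
z = 33.4 / 15.9
z = 2.1006
SAT-scale = SAT = 500 + 100z
Carry z at full precision (z = 33.4 / 15.9) into the conversion:
SAT-scale = 500 + 100 * (33.4 / 15.9) = 500 + 3340 / 15.9
SAT-scale = 500 + 210.0629
SAT-scale = 710.0629

710.0629


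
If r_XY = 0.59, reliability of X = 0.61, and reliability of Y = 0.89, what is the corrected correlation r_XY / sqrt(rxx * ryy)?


r_corrected = rxy / sqrt(rxx * ryy)
= 0.59 / sqrt(0.61 * 0.89)
= 0.59 / sqrt(0.5429)
= 0.59 / 0.736817
r_corrected = 0.8007

0.8007


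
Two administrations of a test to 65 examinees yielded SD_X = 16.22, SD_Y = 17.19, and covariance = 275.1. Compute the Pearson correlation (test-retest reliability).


r = cov(X,Y) / (SD_X * SD_Y)
r = 275.1 / (16.22 * 17.19)
r = 275.1 / 278.8218
r = 0.9867

0.9867


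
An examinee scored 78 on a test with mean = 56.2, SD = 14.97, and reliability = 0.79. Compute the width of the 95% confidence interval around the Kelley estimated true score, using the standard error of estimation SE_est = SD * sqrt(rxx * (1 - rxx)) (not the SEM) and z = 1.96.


True score estimate = 0.79*78 + 0.21*56.2 = 73.422
SE_est = SD * sqrt(rxx * (1 - rxx)) = 14.97 * sqrt(0.79 * 0.21) = 14.97 * sqrt(0.1659) = 6.097404
CI = T_est +/- z * SE_est, so width = 2 * z * SE_est = 2 * 1.96 * 6.097404
Width = 23.9018

23.9018


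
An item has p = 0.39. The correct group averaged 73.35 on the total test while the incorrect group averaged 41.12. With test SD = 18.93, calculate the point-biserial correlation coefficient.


q = 1 - p = 0.61
rpb = ((M1 - M0) / SD) * sqrt(p * q)
rpb = ((73.35 - 41.12) / 18.93) * sqrt(0.39 * 0.61)
rpb = 0.8304

0.8304


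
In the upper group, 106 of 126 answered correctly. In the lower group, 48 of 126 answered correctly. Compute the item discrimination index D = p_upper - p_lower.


p_upper = 106/126 = 0.8413
p_lower = 48/126 = 0.381
D = 0.8413 - 0.381 = 0.4603

0.4603


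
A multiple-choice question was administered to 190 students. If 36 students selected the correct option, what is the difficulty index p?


Item difficulty p = number correct / total examinees
p = 36 / 190
p = 0.1895

0.1895


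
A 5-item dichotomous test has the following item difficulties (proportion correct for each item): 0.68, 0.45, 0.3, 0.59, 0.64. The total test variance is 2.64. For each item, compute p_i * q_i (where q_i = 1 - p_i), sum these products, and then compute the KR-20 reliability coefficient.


For each item, compute p_i * q_i:
  Item 1: 0.68 * 0.32 = 0.2176
  Item 2: 0.45 * 0.55 = 0.2475
  Item 3: 0.3 * 0.7 = 0.21
  Item 4: 0.59 * 0.41 = 0.2419
  Item 5: 0.64 * 0.36 = 0.2304
Sum(p_i * q_i) = 0.2176 + 0.2475 + 0.21 + 0.2419 + 0.2304 = 1.1474
KR-20 = (k/(k-1)) * (1 - Sum(p_i*q_i) / Var_total)
= (5/4) * (1 - 1.1474/2.64)
= 1.25 * 0.5654
KR-20 = 0.7067

0.7067


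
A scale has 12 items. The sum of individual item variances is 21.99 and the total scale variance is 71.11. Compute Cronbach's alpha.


alpha = (k/(k-1)) * (1 - sum(si^2)/s_total^2)
= (12/11) * (1 - 21.99/71.11)
alpha = 0.7536

0.7536


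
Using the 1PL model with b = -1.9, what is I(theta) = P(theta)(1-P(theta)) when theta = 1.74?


P = 1/(1+exp(-(1.74--1.9))) = 0.9744
I = P*(1-P) = 0.9744 * 0.0256
I = 0.0249

0.0249


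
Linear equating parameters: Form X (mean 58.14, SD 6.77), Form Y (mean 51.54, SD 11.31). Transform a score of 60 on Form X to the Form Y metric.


slope = SD_Y / SD_X = 11.31 / 6.77 ~ 1.6706
intercept = mean_Y - slope * mean_X = 51.54 - (11.31 / 6.77) * 58.14 ~ -45.589
Y = slope * X + intercept. To avoid rounding drift from the rounded slope/intercept, evaluate the equivalent form Y = mean_Y + SD_Y * (X - mean_X) / SD_X at full precision:
Y = 51.54 + 11.31 * (60 - 58.14) / 6.77
Y = 51.54 + 11.31 * 1.86 / 6.77
Y = 51.54 + 21.0366 / 6.77
Y = 51.54 + 3.1073
Y = 54.6473

54.6473


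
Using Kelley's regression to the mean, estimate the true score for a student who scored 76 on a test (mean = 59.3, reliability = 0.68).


T_est = rxx * X + (1 - rxx) * mean
T_est = 0.68 * 76 + 0.32 * 59.3
T_est = 51.68 + 18.976
T_est = 70.656

70.656


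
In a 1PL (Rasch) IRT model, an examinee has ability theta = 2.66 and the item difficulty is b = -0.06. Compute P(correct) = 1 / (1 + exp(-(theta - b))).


theta - b = 2.66 - -0.06 = 2.72
exp(-(theta - b)) = exp(-2.72) = 0.0659
P = 1 / (1 + 0.0659)
P = 0.9382

0.9382


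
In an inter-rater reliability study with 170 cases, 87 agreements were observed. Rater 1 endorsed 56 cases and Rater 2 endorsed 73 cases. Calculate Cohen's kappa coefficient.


P_o = 87/170 = 0.511765
P_e = (56*73 + 114*97) / 28900 = 0.524083
kappa = (P_o - P_e) / (1 - P_e)
kappa = (0.511765 - 0.524083) / (1 - 0.524083)
kappa = -0.0259

-0.0259


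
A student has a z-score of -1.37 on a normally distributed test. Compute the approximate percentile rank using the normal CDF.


CDF(z) = 0.5 * (1 + erf(z/sqrt(2)))
erf(-0.9687) = -0.8293
CDF = 0.0853
Percentile rank = 0.0853 * 100 = 8.53

8.53


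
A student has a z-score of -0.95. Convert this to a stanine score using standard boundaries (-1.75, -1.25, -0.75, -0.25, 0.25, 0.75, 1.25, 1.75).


Stanine boundaries: [-1.75, -1.25, -0.75, -0.25, 0.25, 0.75, 1.25, 1.75]
z = -0.95
Check each boundary:
  z >= -1.75 -> could be stanine 2
  z >= -1.25 -> could be stanine 3
  z < -0.75
  z < -0.25
  z < 0.25
  z < 0.75
  z < 1.25
  z < 1.75
Highest qualifying boundary gives stanine = 3

3


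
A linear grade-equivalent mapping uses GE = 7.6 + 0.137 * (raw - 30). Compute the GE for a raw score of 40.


raw - median = 40 - 30 = 10
slope * diff = 0.137 * 10 = 1.37
GE = 7.6 + 1.37
GE = 8.97

8.97


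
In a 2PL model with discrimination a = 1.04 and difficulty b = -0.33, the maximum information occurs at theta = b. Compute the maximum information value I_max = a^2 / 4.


For 2PL, max info at theta = b = -0.33
I_max = a^2 / 4 = 1.04^2 / 4
= 1.0816 / 4
I_max = 0.2704

0.2704


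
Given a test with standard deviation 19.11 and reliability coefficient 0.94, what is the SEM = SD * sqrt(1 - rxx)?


SEM = SD * sqrt(1 - rxx)
SEM = 19.11 * sqrt(1 - 0.94)
SEM = 19.11 * sqrt(0.06) = 19.11 * 0.244949
SEM = 4.681

4.681


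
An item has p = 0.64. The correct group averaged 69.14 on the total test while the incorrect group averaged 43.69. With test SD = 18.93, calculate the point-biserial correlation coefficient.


q = 1 - p = 0.36
rpb = ((M1 - M0) / SD) * sqrt(p * q)
rpb = ((69.14 - 43.69) / 18.93) * sqrt(0.64 * 0.36)
rpb = 0.6453

0.6453


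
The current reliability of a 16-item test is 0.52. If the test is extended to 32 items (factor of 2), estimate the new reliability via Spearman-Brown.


r_new = (n * rxx) / (1 + (n-1) * rxx)
r_new = (2 * 0.52) / (1 + 1 * 0.52)
r_new = 1.04 / 1.52
r_new = 0.6842

0.6842


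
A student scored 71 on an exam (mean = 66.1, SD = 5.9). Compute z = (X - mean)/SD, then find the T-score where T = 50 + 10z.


z = (X - mean) / SD = (71 - 66.1) / 5.9
z = 4.9 / 5.9
z = 0.8305
T-score = T = 50 + 10z
Carry z at full precision (z = 4.9 / 5.9) into the conversion:
T-score = 50 + 10 * (4.9 / 5.9) = 50 + 49 / 5.9
T-score = 50 + 8.3051
T-score = 58.3051

58.3051


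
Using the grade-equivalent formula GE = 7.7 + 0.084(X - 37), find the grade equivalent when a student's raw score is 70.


raw - median = 70 - 37 = 33
slope * diff = 0.084 * 33 = 2.772
GE = 7.7 + 2.772
GE = 10.472

10.472


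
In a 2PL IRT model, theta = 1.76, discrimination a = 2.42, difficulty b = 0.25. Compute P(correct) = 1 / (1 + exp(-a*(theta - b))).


a*(theta - b) = 2.42 * (1.76 - 0.25) = 3.6542
exp(-3.6542) = 0.0259
P = 1 / (1 + 0.0259)
P = 0.9748

0.9748


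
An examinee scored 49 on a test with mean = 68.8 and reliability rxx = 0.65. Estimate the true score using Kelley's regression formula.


T_est = rxx * X + (1 - rxx) * mean
T_est = 0.65 * 49 + 0.35 * 68.8
T_est = 31.85 + 24.08
T_est = 55.93

55.93


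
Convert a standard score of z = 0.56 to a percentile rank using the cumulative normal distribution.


CDF(z) = 0.5 * (1 + erf(z/sqrt(2)))
erf(0.396) = 0.4245
CDF = 0.7123
Percentile rank = 0.7123 * 100 = 71.23

71.23


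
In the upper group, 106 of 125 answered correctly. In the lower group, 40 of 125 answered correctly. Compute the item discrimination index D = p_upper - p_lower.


p_upper = 106/125 = 0.848
p_lower = 40/125 = 0.32
D = 0.848 - 0.32 = 0.528

0.528


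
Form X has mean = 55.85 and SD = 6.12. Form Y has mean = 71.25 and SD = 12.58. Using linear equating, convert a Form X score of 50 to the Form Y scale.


slope = SD_Y / SD_X = 12.58 / 6.12 ~ 2.0556
intercept = mean_Y - slope * mean_X = 71.25 - (12.58 / 6.12) * 55.85 ~ -43.5528
Y = slope * X + intercept. To avoid rounding drift from the rounded slope/intercept, evaluate the equivalent form Y = mean_Y + SD_Y * (X - mean_X) / SD_X at full precision:
Y = 71.25 + 12.58 * (50 - 55.85) / 6.12
Y = 71.25 - 12.58 * 5.85 / 6.12
Y = 71.25 - 73.593 / 6.12
Y = 71.25 - 12.025
Y = 59.225

59.225


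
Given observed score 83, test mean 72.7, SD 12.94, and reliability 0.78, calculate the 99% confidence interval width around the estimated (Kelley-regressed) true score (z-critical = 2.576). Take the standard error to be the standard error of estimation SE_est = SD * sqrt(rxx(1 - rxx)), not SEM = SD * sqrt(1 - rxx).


True score estimate = 0.78*83 + 0.22*72.7 = 80.734
SE_est = SD * sqrt(rxx * (1 - rxx)) = 12.94 * sqrt(0.78 * 0.22) = 12.94 * sqrt(0.1716) = 5.360347
CI = T_est +/- z * SE_est, so width = 2 * z * SE_est = 2 * 2.576 * 5.360347
Width = 27.6165

27.6165


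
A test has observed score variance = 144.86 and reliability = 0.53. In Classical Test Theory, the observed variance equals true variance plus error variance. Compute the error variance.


var_true = rxx * var_obs = 0.53 * 144.86 = 76.7758
var_error = var_obs - var_true
var_error = 144.86 - 76.7758
var_error = 68.0842

68.0842


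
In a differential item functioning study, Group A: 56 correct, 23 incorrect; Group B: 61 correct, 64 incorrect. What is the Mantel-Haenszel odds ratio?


Odds_A = 56/23 = 2.4348
Odds_B = 61/64 = 0.9531
OR = Odds_A / Odds_B = 2.4348 / 0.9531
Exactly, OR = (56 * 64) / (23 * 61) = 3584 / 1403
OR = 2.5545

2.5545


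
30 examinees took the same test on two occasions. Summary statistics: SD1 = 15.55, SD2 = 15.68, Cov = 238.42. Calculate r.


r = cov(X,Y) / (SD_X * SD_Y)
r = 238.42 / (15.55 * 15.68)
r = 238.42 / 243.824
r = 0.9778

0.9778


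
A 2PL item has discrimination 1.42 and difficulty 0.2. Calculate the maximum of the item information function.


For 2PL, max info at theta = b = 0.2
I_max = a^2 / 4 = 1.42^2 / 4
= 2.0164 / 4
I_max = 0.5041

0.5041


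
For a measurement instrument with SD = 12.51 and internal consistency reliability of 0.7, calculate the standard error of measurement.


SEM = SD * sqrt(1 - rxx)
SEM = 12.51 * sqrt(1 - 0.7)
SEM = 12.51 * sqrt(0.3) = 12.51 * 0.547723
SEM = 6.852

6.852


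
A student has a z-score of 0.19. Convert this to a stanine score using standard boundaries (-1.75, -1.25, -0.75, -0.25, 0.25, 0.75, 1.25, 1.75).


Stanine boundaries: [-1.75, -1.25, -0.75, -0.25, 0.25, 0.75, 1.25, 1.75]
z = 0.19
Check each boundary:
  z >= -1.75 -> could be stanine 2
  z >= -1.25 -> could be stanine 3
  z >= -0.75 -> could be stanine 4
  z >= -0.25 -> could be stanine 5
  z < 0.25
  z < 0.75
  z < 1.25
  z < 1.75
Highest qualifying boundary gives stanine = 5

5


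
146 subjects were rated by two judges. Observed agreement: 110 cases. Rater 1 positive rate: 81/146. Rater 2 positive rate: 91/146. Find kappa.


P_o = 110/146 = 0.753425
P_e = (81*91 + 65*55) / 21316 = 0.513511
kappa = (P_o - P_e) / (1 - P_e)
kappa = (0.753425 - 0.513511) / (1 - 0.513511)
kappa = 0.4932

0.4932


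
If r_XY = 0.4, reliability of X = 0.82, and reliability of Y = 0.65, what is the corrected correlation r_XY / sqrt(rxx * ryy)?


r_corrected = rxy / sqrt(rxx * ryy)
= 0.4 / sqrt(0.82 * 0.65)
= 0.4 / sqrt(0.533)
= 0.4 / 0.730068
r_corrected = 0.5479

0.5479


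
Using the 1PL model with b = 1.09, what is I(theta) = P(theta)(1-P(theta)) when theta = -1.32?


P = 1/(1+exp(-(-1.32-1.09))) = 0.0824
I = P*(1-P) = 0.0824 * 0.9176
I = 0.0756

0.0756


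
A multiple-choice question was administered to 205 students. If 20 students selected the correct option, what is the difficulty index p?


Item difficulty p = number correct / total examinees
p = 20 / 205
p = 0.0976

0.0976


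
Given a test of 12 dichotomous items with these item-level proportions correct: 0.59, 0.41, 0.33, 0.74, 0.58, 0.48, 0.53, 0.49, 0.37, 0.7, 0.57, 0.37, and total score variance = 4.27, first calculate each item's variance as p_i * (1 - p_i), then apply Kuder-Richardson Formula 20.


For each item, compute p_i * q_i:
  Item 1: 0.59 * 0.41 = 0.2419
  Item 2: 0.41 * 0.59 = 0.2419
  Item 3: 0.33 * 0.67 = 0.2211
  Item 4: 0.74 * 0.26 = 0.1924
  Item 5: 0.58 * 0.42 = 0.2436
  Item 6: 0.48 * 0.52 = 0.2496
  Item 7: 0.53 * 0.47 = 0.2491
  Item 8: 0.49 * 0.51 = 0.2499
  Item 9: 0.37 * 0.63 = 0.2331
  Item 10: 0.7 * 0.3 = 0.21
  Item 11: 0.57 * 0.43 = 0.2451
  Item 12: 0.37 * 0.63 = 0.2331
Sum(p_i * q_i) = 0.2419 + 0.2419 + 0.2211 + 0.1924 + 0.2436 + 0.2496 + 0.2491 + 0.2499 + 0.2331 + 0.21 + 0.2451 + 0.2331 = 2.8108
KR-20 = (k/(k-1)) * (1 - Sum(p_i*q_i) / Var_total)
= (12/11) * (1 - 2.8108/4.27)
= 1.0909 * 0.3417
KR-20 = 0.3728

0.3728


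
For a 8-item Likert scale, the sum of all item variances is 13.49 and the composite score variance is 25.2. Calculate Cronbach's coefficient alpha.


alpha = (k/(k-1)) * (1 - sum(si^2)/s_total^2)
= (8/7) * (1 - 13.49/25.2)
alpha = 0.5311

0.5311


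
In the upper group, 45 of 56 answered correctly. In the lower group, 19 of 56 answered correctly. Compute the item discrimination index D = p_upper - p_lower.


p_upper = 45/56 = 0.8036
p_lower = 19/56 = 0.3393
D = 0.8036 - 0.3393 = 0.4643

0.4643


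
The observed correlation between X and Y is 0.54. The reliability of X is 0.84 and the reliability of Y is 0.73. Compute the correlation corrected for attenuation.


r_corrected = rxy / sqrt(rxx * ryy)
= 0.54 / sqrt(0.84 * 0.73)
= 0.54 / sqrt(0.6132)
= 0.54 / 0.783071
r_corrected = 0.6896

0.6896


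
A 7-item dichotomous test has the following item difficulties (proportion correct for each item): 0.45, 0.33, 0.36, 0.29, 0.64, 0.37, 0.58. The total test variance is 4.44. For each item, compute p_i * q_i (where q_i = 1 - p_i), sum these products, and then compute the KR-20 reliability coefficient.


For each item, compute p_i * q_i:
  Item 1: 0.45 * 0.55 = 0.2475
  Item 2: 0.33 * 0.67 = 0.2211
  Item 3: 0.36 * 0.64 = 0.2304
  Item 4: 0.29 * 0.71 = 0.2059
  Item 5: 0.64 * 0.36 = 0.2304
  Item 6: 0.37 * 0.63 = 0.2331
  Item 7: 0.58 * 0.42 = 0.2436
Sum(p_i * q_i) = 0.2475 + 0.2211 + 0.2304 + 0.2059 + 0.2304 + 0.2331 + 0.2436 = 1.612
KR-20 = (k/(k-1)) * (1 - Sum(p_i*q_i) / Var_total)
= (7/6) * (1 - 1.612/4.44)
= 1.1667 * 0.6369
KR-20 = 0.7431

0.7431


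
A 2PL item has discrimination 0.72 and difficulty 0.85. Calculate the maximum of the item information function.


For 2PL, max info at theta = b = 0.85
I_max = a^2 / 4 = 0.72^2 / 4
= 0.5184 / 4
I_max = 0.1296

0.1296


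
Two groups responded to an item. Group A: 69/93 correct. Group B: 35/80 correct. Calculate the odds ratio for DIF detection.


Odds_A = 69/24 = 2.875
Odds_B = 35/45 = 0.7778
OR = Odds_A / Odds_B = 2.875 / 0.7778
Exactly, OR = (69 * 45) / (24 * 35) = 3105 / 840
OR = 3.6964

3.6964


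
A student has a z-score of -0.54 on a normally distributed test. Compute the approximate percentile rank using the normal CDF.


CDF(z) = 0.5 * (1 + erf(z/sqrt(2)))
erf(-0.3818) = -0.4108
CDF = 0.2946
Percentile rank = 0.2946 * 100 = 29.46

29.46


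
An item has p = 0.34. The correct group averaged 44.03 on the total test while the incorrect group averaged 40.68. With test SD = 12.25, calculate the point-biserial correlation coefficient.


q = 1 - p = 0.66
rpb = ((M1 - M0) / SD) * sqrt(p * q)
rpb = ((44.03 - 40.68) / 12.25) * sqrt(0.34 * 0.66)
rpb = 0.1295

0.1295


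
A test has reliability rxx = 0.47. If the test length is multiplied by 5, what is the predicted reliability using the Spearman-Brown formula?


r_new = (n * rxx) / (1 + (n-1) * rxx)
r_new = (5 * 0.47) / (1 + 4 * 0.47)
r_new = 2.35 / 2.88
r_new = 0.816

0.816


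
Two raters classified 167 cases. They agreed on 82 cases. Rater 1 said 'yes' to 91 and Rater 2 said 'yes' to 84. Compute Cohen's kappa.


P_o = 82/167 = 0.491018
P_e = (91*84 + 76*83) / 27889 = 0.500269
kappa = (P_o - P_e) / (1 - P_e)
kappa = (0.491018 - 0.500269) / (1 - 0.500269)
kappa = -0.0185

-0.0185
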